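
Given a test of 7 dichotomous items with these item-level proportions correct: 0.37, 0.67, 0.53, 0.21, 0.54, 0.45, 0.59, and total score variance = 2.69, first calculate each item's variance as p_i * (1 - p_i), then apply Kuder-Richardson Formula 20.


For each item, compute p_i * q_i:
  Item 1: 0.37 * 0.63 = 0.2331
  Item 2: 0.67 * 0.33 = 0.2211
  Item 3: 0.53 * 0.47 = 0.2491
  Item 4: 0.21 * 0.79 = 0.1659
  Item 5: 0.54 * 0.46 = 0.2484
  Item 6: 0.45 * 0.55 = 0.2475
  Item 7: 0.59 * 0.41 = 0.2419
Sum(p_i * q_i) = 0.2331 + 0.2211 + 0.2491 + 0.1659 + 0.2484 + 0.2475 + 0.2419 = 1.607
KR-20 = (k/(k-1)) * (1 - Sum(p_i*q_i) / Var_total)
= (7/6) * (1 - 1.607/2.69)
= 1.1667 * 0.4026
KR-20 = 0.4697

0.4697


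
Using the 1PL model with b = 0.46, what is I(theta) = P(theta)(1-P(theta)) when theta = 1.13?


P = 1/(1+exp(-(1.13-0.46))) = 0.6615
I = P*(1-P) = 0.6615 * 0.3385
I = 0.2239

0.2239


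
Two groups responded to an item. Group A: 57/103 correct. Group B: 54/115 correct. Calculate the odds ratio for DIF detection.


Odds_A = 57/46 = 1.2391
Odds_B = 54/61 = 0.8852
OR = Odds_A / Odds_B = 1.2391 / 0.8852
Exactly, OR = (57 * 61) / (46 * 54) = 3477 / 2484
OR = 1.3998

1.3998


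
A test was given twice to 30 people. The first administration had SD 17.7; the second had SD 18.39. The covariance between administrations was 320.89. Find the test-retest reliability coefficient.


r = cov(X,Y) / (SD_X * SD_Y)
r = 320.89 / (17.7 * 18.39)
r = 320.89 / 325.503
r = 0.9858

0.9858


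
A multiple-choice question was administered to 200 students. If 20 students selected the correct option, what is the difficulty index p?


Item difficulty p = number correct / total examinees
p = 20 / 200
p = 0.1

0.1


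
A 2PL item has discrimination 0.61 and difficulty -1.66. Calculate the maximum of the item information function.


For 2PL, max info at theta = b = -1.66
I_max = a^2 / 4 = 0.61^2 / 4
= 0.3721 / 4
I_max = 0.093

0.093


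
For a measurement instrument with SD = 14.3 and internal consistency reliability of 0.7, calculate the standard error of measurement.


SEM = SD * sqrt(1 - rxx)
SEM = 14.3 * sqrt(1 - 0.7)
SEM = 14.3 * sqrt(0.3) = 14.3 * 0.547723
SEM = 7.8324

7.8324


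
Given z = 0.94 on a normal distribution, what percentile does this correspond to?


CDF(z) = 0.5 * (1 + erf(z/sqrt(2)))
erf(0.6647) = 0.6528
CDF = 0.8264
Percentile rank = 0.8264 * 100 = 82.64

82.64


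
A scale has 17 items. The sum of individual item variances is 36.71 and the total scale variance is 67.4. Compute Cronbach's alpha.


alpha = (k/(k-1)) * (1 - sum(si^2)/s_total^2)
= (17/16) * (1 - 36.71/67.4)
alpha = 0.4838

0.4838


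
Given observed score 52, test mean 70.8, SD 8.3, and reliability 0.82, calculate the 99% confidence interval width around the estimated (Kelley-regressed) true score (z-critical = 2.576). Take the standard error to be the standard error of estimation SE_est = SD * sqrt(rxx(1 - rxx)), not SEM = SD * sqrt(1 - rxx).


True score estimate = 0.82*52 + 0.18*70.8 = 55.384
SE_est = SD * sqrt(rxx * (1 - rxx)) = 8.3 * sqrt(0.82 * 0.18) = 8.3 * sqrt(0.1476) = 3.188756
CI = T_est +/- z * SE_est, so width = 2 * z * SE_est = 2 * 2.576 * 3.188756
Width = 16.4285

16.4285


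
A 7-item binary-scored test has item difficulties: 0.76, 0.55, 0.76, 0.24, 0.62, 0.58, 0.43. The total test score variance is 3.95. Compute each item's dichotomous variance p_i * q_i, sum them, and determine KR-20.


For each item, compute p_i * q_i:
  Item 1: 0.76 * 0.24 = 0.1824
  Item 2: 0.55 * 0.45 = 0.2475
  Item 3: 0.76 * 0.24 = 0.1824
  Item 4: 0.24 * 0.76 = 0.1824
  Item 5: 0.62 * 0.38 = 0.2356
  Item 6: 0.58 * 0.42 = 0.2436
  Item 7: 0.43 * 0.57 = 0.2451
Sum(p_i * q_i) = 0.1824 + 0.2475 + 0.1824 + 0.1824 + 0.2356 + 0.2436 + 0.2451 = 1.519
KR-20 = (k/(k-1)) * (1 - Sum(p_i*q_i) / Var_total)
= (7/6) * (1 - 1.519/3.95)
= 1.1667 * 0.6154
KR-20 = 0.718

0.718


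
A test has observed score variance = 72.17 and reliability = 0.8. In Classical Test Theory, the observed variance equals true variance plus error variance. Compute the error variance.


var_true = rxx * var_obs = 0.8 * 72.17 = 57.736
var_error = var_obs - var_true
var_error = 72.17 - 57.736
var_error = 14.434

14.434


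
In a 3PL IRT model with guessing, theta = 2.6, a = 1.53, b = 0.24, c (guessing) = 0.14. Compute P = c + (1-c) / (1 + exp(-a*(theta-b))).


logit = 1.53*(2.6 - 0.24) = 3.6108
P* = 1/(1 + exp(-3.6108)) = 0.9737
P = 0.14 + (1 - 0.14) * 0.9737
P = 0.9774

0.9774


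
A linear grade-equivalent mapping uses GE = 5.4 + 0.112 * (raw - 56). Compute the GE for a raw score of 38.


raw - median = 38 - 56 = -18
slope * diff = 0.112 * -18 = -2.016
GE = 5.4 + -2.016
GE = 3.384

3.384


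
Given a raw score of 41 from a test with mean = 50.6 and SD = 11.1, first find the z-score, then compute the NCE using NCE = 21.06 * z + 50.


z = (X - mean) / SD = (41 - 50.6) / 11.1
z = -9.6 / 11.1
z = -0.8649
NCE = NCE = 21.06z + 50
Carry z at full precision (z = -9.6 / 11.1) into the conversion:
NCE = 21.06 * (-9.6 / 11.1) + 50 = -202.176 / 11.1 + 50
NCE = -18.2141 + 50
NCE = 31.7859

31.7859


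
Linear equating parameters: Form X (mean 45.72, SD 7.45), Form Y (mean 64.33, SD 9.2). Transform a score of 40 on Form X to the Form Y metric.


slope = SD_Y / SD_X = 9.2 / 7.45 ~ 1.2349
intercept = mean_Y - slope * mean_X = 64.33 - (9.2 / 7.45) * 45.72 ~ 7.8704
Y = slope * X + intercept. To avoid rounding drift from the rounded slope/intercept, evaluate the equivalent form Y = mean_Y + SD_Y * (X - mean_X) / SD_X at full precision:
Y = 64.33 + 9.2 * (40 - 45.72) / 7.45
Y = 64.33 - 9.2 * 5.72 / 7.45
Y = 64.33 - 52.624 / 7.45
Y = 64.33 - 7.0636
Y = 57.2664

57.2664


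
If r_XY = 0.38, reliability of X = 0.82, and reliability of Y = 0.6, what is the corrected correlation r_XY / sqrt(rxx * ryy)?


r_corrected = rxy / sqrt(rxx * ryy)
= 0.38 / sqrt(0.82 * 0.6)
= 0.38 / sqrt(0.492)
= 0.38 / 0.701427
r_corrected = 0.5418

0.5418


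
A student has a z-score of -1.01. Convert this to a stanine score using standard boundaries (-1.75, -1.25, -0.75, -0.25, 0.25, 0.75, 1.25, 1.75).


Stanine boundaries: [-1.75, -1.25, -0.75, -0.25, 0.25, 0.75, 1.25, 1.75]
z = -1.01
Check each boundary:
  z >= -1.75 -> could be stanine 2
  z >= -1.25 -> could be stanine 3
  z < -0.75
  z < -0.25
  z < 0.25
  z < 0.75
  z < 1.25
  z < 1.75
Highest qualifying boundary gives stanine = 3

3


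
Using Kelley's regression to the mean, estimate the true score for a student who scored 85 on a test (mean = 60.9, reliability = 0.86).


T_est = rxx * X + (1 - rxx) * mean
T_est = 0.86 * 85 + 0.14 * 60.9
T_est = 73.1 + 8.526
T_est = 81.626

81.626


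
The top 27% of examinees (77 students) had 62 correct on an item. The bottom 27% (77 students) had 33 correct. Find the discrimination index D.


p_upper = 62/77 = 0.8052
p_lower = 33/77 = 0.4286
D = 0.8052 - 0.4286 = 0.3766

0.3766


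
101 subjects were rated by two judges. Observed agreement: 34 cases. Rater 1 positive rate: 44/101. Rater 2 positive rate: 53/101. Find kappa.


P_o = 34/101 = 0.336634
P_e = (44*53 + 57*48) / 10201 = 0.496814
kappa = (P_o - P_e) / (1 - P_e)
kappa = (0.336634 - 0.496814) / (1 - 0.496814)
kappa = -0.3183

-0.3183


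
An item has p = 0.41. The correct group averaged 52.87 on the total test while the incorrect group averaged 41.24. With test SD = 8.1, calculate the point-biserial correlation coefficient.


q = 1 - p = 0.59
rpb = ((M1 - M0) / SD) * sqrt(p * q)
rpb = ((52.87 - 41.24) / 8.1) * sqrt(0.41 * 0.59)
rpb = 0.7062

0.7062


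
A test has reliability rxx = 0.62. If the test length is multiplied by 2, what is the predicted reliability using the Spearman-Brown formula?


r_new = (n * rxx) / (1 + (n-1) * rxx)
r_new = (2 * 0.62) / (1 + 1 * 0.62)
r_new = 1.24 / 1.62
r_new = 0.7654

0.7654


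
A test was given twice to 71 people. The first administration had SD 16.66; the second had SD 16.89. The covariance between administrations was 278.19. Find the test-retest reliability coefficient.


r = cov(X,Y) / (SD_X * SD_Y)
r = 278.19 / (16.66 * 16.89)
r = 278.19 / 281.3874
r = 0.9886

0.9886


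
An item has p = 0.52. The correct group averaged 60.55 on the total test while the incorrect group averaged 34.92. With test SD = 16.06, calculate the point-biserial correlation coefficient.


q = 1 - p = 0.48
rpb = ((M1 - M0) / SD) * sqrt(p * q)
rpb = ((60.55 - 34.92) / 16.06) * sqrt(0.52 * 0.48)
rpb = 0.7973

0.7973


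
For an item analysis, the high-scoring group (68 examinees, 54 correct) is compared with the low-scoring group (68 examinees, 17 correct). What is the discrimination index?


p_upper = 54/68 = 0.7941
p_lower = 17/68 = 0.25
D = 0.7941 - 0.25 = 0.5441

0.5441


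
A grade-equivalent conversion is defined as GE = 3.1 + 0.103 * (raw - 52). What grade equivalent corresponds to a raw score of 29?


raw - median = 29 - 52 = -23
slope * diff = 0.103 * -23 = -2.369
GE = 3.1 + -2.369
GE = 0.731

0.731


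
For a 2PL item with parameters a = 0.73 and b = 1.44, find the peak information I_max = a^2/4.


For 2PL, max info at theta = b = 1.44
I_max = a^2 / 4 = 0.73^2 / 4
= 0.5329 / 4
I_max = 0.1332

0.1332


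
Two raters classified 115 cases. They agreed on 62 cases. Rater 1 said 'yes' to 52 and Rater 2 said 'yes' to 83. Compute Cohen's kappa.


P_o = 62/115 = 0.53913
P_e = (52*83 + 63*32) / 13225 = 0.47879
kappa = (P_o - P_e) / (1 - P_e)
kappa = (0.53913 - 0.47879) / (1 - 0.47879)
kappa = 0.1158

0.1158


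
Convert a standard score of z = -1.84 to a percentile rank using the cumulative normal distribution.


CDF(z) = 0.5 * (1 + erf(z/sqrt(2)))
erf(-1.3011) = -0.9342
CDF = 0.0329
Percentile rank = 0.0329 * 100 = 3.29

3.29


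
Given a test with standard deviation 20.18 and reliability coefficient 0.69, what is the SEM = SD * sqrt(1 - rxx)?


SEM = SD * sqrt(1 - rxx)
SEM = 20.18 * sqrt(1 - 0.69)
SEM = 20.18 * sqrt(0.31) = 20.18 * 0.556776
SEM = 11.2357

11.2357


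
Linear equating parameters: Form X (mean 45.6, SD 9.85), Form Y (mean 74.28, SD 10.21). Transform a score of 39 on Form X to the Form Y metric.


slope = SD_Y / SD_X = 10.21 / 9.85 ~ 1.0365
intercept = mean_Y - slope * mean_X = 74.28 - (10.21 / 9.85) * 45.6 ~ 27.0134
Y = slope * X + intercept. To avoid rounding drift from the rounded slope/intercept, evaluate the equivalent form Y = mean_Y + SD_Y * (X - mean_X) / SD_X at full precision:
Y = 74.28 + 10.21 * (39 - 45.6) / 9.85
Y = 74.28 - 10.21 * 6.6 / 9.85
Y = 74.28 - 67.386 / 9.85
Y = 74.28 - 6.8412
Y = 67.4388

67.4388


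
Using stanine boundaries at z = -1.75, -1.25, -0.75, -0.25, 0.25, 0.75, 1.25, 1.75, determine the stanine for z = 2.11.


Stanine boundaries: [-1.75, -1.25, -0.75, -0.25, 0.25, 0.75, 1.25, 1.75]
z = 2.11
Check each boundary:
  z >= -1.75 -> could be stanine 2
  z >= -1.25 -> could be stanine 3
  z >= -0.75 -> could be stanine 4
  z >= -0.25 -> could be stanine 5
  z >= 0.25 -> could be stanine 6
  z >= 0.75 -> could be stanine 7
  z >= 1.25 -> could be stanine 8
  z >= 1.75 -> could be stanine 9
Highest qualifying boundary gives stanine = 9

9


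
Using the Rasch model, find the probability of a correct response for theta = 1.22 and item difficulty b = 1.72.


theta - b = 1.22 - 1.72 = -0.5
exp(-(theta - b)) = exp(0.5) = 1.6487
P = 1 / (1 + 1.6487)
P = 0.3775

0.3775


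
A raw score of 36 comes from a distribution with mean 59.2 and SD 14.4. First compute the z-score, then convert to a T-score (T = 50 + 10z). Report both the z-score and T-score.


z = (X - mean) / SD = (36 - 59.2) / 14.4
z = -23.2 / 14.4
z = -1.6111
T-score = T = 50 + 10z
Carry z at full precision (z = -23.2 / 14.4) into the conversion:
T-score = 50 + 10 * (-23.2 / 14.4) = 50 + -232 / 14.4
T-score = 50 + -16.1111
T-score = 33.8889

33.8889


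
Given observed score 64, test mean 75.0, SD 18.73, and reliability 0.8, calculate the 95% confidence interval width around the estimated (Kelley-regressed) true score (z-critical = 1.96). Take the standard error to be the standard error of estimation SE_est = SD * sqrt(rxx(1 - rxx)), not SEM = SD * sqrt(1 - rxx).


True score estimate = 0.8*64 + 0.2*75.0 = 66.2
SE_est = SD * sqrt(rxx * (1 - rxx)) = 18.73 * sqrt(0.8 * 0.2) = 18.73 * sqrt(0.16) = 7.492
CI = T_est +/- z * SE_est, so width = 2 * z * SE_est = 2 * 1.96 * 7.492
Width = 29.3686

29.3686


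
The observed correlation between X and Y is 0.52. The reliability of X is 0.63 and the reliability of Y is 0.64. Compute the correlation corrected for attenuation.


r_corrected = rxy / sqrt(rxx * ryy)
= 0.52 / sqrt(0.63 * 0.64)
= 0.52 / sqrt(0.4032)
= 0.52 / 0.63498
r_corrected = 0.8189

0.8189


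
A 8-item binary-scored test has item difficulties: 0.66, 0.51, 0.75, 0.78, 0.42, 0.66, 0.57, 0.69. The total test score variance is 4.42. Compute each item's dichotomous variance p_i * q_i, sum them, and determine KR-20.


For each item, compute p_i * q_i:
  Item 1: 0.66 * 0.34 = 0.2244
  Item 2: 0.51 * 0.49 = 0.2499
  Item 3: 0.75 * 0.25 = 0.1875
  Item 4: 0.78 * 0.22 = 0.1716
  Item 5: 0.42 * 0.58 = 0.2436
  Item 6: 0.66 * 0.34 = 0.2244
  Item 7: 0.57 * 0.43 = 0.2451
  Item 8: 0.69 * 0.31 = 0.2139
Sum(p_i * q_i) = 0.2244 + 0.2499 + 0.1875 + 0.1716 + 0.2436 + 0.2244 + 0.2451 + 0.2139 = 1.7604
KR-20 = (k/(k-1)) * (1 - Sum(p_i*q_i) / Var_total)
= (8/7) * (1 - 1.7604/4.42)
= 1.1429 * 0.6017
KR-20 = 0.6877

0.6877


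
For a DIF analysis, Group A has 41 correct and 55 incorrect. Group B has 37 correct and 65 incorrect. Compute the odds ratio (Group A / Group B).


Odds_A = 41/55 = 0.7455
Odds_B = 37/65 = 0.5692
OR = Odds_A / Odds_B = 0.7455 / 0.5692
Exactly, OR = (41 * 65) / (55 * 37) = 2665 / 2035
OR = 1.3096

1.3096


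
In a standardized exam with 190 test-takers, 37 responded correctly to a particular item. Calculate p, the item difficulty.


Item difficulty p = number correct / total examinees
p = 37 / 190
p = 0.1947

0.1947


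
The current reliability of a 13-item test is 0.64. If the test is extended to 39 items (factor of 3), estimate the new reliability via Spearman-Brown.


r_new = (n * rxx) / (1 + (n-1) * rxx)
r_new = (3 * 0.64) / (1 + 2 * 0.64)
r_new = 1.92 / 2.28
r_new = 0.8421

0.8421


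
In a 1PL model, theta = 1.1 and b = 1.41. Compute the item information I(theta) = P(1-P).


P = 1/(1+exp(-(1.1-1.41))) = 0.4231
I = P*(1-P) = 0.4231 * 0.5769
I = 0.2441

0.2441


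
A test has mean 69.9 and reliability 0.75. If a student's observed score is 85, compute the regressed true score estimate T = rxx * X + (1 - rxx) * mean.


T_est = rxx * X + (1 - rxx) * mean
T_est = 0.75 * 85 + 0.25 * 69.9
T_est = 63.75 + 17.475
T_est = 81.225

81.225


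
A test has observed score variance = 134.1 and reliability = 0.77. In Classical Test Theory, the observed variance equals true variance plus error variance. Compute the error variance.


var_true = rxx * var_obs = 0.77 * 134.1 = 103.257
var_error = var_obs - var_true
var_error = 134.1 - 103.257
var_error = 30.843

30.843


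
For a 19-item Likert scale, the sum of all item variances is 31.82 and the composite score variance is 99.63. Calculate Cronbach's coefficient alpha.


alpha = (k/(k-1)) * (1 - sum(si^2)/s_total^2)
= (19/18) * (1 - 31.82/99.63)
alpha = 0.7184

0.7184


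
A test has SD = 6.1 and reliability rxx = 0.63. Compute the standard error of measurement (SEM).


SEM = SD * sqrt(1 - rxx)
SEM = 6.1 * sqrt(1 - 0.63)
SEM = 6.1 * sqrt(0.37) = 6.1 * 0.608276
SEM = 3.7105

3.7105


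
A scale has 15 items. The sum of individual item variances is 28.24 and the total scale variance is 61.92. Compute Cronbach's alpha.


alpha = (k/(k-1)) * (1 - sum(si^2)/s_total^2)
= (15/14) * (1 - 28.24/61.92)
alpha = 0.5828

0.5828


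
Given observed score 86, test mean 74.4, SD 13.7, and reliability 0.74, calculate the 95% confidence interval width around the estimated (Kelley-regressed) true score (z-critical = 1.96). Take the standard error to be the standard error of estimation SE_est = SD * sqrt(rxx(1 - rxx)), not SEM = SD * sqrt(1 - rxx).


True score estimate = 0.74*86 + 0.26*74.4 = 82.984
SE_est = SD * sqrt(rxx * (1 - rxx)) = 13.7 * sqrt(0.74 * 0.26) = 13.7 * sqrt(0.1924) = 6.009289
CI = T_est +/- z * SE_est, so width = 2 * z * SE_est = 2 * 1.96 * 6.009289
Width = 23.5564

23.5564


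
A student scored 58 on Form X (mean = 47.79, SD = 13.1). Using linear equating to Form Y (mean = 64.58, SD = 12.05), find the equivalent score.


slope = SD_Y / SD_X = 12.05 / 13.1 ~ 0.9198
intercept = mean_Y - slope * mean_X = 64.58 - (12.05 / 13.1) * 47.79 ~ 20.6205
Y = slope * X + intercept. To avoid rounding drift from the rounded slope/intercept, evaluate the equivalent form Y = mean_Y + SD_Y * (X - mean_X) / SD_X at full precision:
Y = 64.58 + 12.05 * (58 - 47.79) / 13.1
Y = 64.58 + 12.05 * 10.21 / 13.1
Y = 64.58 + 123.0305 / 13.1
Y = 64.58 + 9.3916
Y = 73.9716

73.9716


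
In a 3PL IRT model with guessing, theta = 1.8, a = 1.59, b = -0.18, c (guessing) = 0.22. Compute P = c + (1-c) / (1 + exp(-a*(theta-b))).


logit = 1.59*(1.8 - -0.18) = 3.1482
P* = 1/(1 + exp(-3.1482)) = 0.9588
P = 0.22 + (1 - 0.22) * 0.9588
P = 0.9679

0.9679


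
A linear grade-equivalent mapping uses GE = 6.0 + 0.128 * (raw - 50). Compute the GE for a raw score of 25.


raw - median = 25 - 50 = -25
slope * diff = 0.128 * -25 = -3.2
GE = 6.0 + -3.2
GE = 2.8

2.8


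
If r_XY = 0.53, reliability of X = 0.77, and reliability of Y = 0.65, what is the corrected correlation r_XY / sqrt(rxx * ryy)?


r_corrected = rxy / sqrt(rxx * ryy)
= 0.53 / sqrt(0.77 * 0.65)
= 0.53 / sqrt(0.5005)
= 0.53 / 0.70746
r_corrected = 0.7492

0.7492


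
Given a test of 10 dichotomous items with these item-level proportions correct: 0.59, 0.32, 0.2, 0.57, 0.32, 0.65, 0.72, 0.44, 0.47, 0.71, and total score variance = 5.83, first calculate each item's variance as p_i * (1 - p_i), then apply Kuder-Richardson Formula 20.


For each item, compute p_i * q_i:
  Item 1: 0.59 * 0.41 = 0.2419
  Item 2: 0.32 * 0.68 = 0.2176
  Item 3: 0.2 * 0.8 = 0.16
  Item 4: 0.57 * 0.43 = 0.2451
  Item 5: 0.32 * 0.68 = 0.2176
  Item 6: 0.65 * 0.35 = 0.2275
  Item 7: 0.72 * 0.28 = 0.2016
  Item 8: 0.44 * 0.56 = 0.2464
  Item 9: 0.47 * 0.53 = 0.2491
  Item 10: 0.71 * 0.29 = 0.2059
Sum(p_i * q_i) = 0.2419 + 0.2176 + 0.16 + 0.2451 + 0.2176 + 0.2275 + 0.2016 + 0.2464 + 0.2491 + 0.2059 = 2.2127
KR-20 = (k/(k-1)) * (1 - Sum(p_i*q_i) / Var_total)
= (10/9) * (1 - 2.2127/5.83)
= 1.1111 * 0.6205
KR-20 = 0.6894

0.6894


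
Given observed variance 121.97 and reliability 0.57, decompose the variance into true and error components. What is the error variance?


var_true = rxx * var_obs = 0.57 * 121.97 = 69.5229
var_error = var_obs - var_true
var_error = 121.97 - 69.5229
var_error = 52.4471

52.4471


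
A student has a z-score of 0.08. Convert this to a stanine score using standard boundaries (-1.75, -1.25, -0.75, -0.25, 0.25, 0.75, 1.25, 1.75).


Stanine boundaries: [-1.75, -1.25, -0.75, -0.25, 0.25, 0.75, 1.25, 1.75]
z = 0.08
Check each boundary:
  z >= -1.75 -> could be stanine 2
  z >= -1.25 -> could be stanine 3
  z >= -0.75 -> could be stanine 4
  z >= -0.25 -> could be stanine 5
  z < 0.25
  z < 0.75
  z < 1.25
  z < 1.75
Highest qualifying boundary gives stanine = 5

5


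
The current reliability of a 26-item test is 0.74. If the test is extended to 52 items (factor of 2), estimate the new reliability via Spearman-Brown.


r_new = (n * rxx) / (1 + (n-1) * rxx)
r_new = (2 * 0.74) / (1 + 1 * 0.74)
r_new = 1.48 / 1.74
r_new = 0.8506

0.8506


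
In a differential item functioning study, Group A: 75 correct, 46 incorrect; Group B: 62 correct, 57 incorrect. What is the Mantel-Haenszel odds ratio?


Odds_A = 75/46 = 1.6304
Odds_B = 62/57 = 1.0877
OR = Odds_A / Odds_B = 1.6304 / 1.0877
Exactly, OR = (75 * 57) / (46 * 62) = 4275 / 2852
OR = 1.4989

1.4989


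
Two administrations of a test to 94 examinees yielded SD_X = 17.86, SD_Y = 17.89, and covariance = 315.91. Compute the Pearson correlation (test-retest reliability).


r = cov(X,Y) / (SD_X * SD_Y)
r = 315.91 / (17.86 * 17.89)
r = 315.91 / 319.5154
r = 0.9887

0.9887


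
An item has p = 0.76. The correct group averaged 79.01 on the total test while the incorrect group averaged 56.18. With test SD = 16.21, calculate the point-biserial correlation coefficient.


q = 1 - p = 0.24
rpb = ((M1 - M0) / SD) * sqrt(p * q)
rpb = ((79.01 - 56.18) / 16.21) * sqrt(0.76 * 0.24)
rpb = 0.6015

0.6015


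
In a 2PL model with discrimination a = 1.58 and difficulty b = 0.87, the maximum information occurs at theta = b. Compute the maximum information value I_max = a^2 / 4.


For 2PL, max info at theta = b = 0.87
I_max = a^2 / 4 = 1.58^2 / 4
= 2.4964 / 4
I_max = 0.6241

0.6241


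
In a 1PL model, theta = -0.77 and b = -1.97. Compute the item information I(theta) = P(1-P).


P = 1/(1+exp(-(-0.77--1.97))) = 0.7685
I = P*(1-P) = 0.7685 * 0.2315
I = 0.1779

0.1779


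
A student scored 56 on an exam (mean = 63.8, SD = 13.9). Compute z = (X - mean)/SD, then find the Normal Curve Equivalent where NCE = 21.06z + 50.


z = (X - mean) / SD = (56 - 63.8) / 13.9
z = -7.8 / 13.9
z = -0.5612
NCE = NCE = 21.06z + 50
Carry z at full precision (z = -7.8 / 13.9) into the conversion:
NCE = 21.06 * (-7.8 / 13.9) + 50 = -164.268 / 13.9 + 50
NCE = -11.8178 + 50
NCE = 38.1822

38.1822


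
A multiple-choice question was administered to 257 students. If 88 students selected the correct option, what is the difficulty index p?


Item difficulty p = number correct / total examinees
p = 88 / 257
p = 0.3424

0.3424


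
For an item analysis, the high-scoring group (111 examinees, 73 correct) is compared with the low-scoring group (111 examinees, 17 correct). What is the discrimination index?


p_upper = 73/111 = 0.6577
p_lower = 17/111 = 0.1532
D = 0.6577 - 0.1532 = 0.5045

0.5045


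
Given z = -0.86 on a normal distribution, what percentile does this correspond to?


CDF(z) = 0.5 * (1 + erf(z/sqrt(2)))
erf(-0.6081) = -0.6102
CDF = 0.1949
Percentile rank = 0.1949 * 100 = 19.49

19.49


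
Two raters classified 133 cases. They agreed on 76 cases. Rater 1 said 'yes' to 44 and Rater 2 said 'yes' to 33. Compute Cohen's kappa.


P_o = 76/133 = 0.571429
P_e = (44*33 + 89*100) / 17689 = 0.585222
kappa = (P_o - P_e) / (1 - P_e)
kappa = (0.571429 - 0.585222) / (1 - 0.585222)
kappa = -0.0333

-0.0333


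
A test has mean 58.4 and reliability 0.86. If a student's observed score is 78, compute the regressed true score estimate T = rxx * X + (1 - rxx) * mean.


T_est = rxx * X + (1 - rxx) * mean
T_est = 0.86 * 78 + 0.14 * 58.4
T_est = 67.08 + 8.176
T_est = 75.256

75.256


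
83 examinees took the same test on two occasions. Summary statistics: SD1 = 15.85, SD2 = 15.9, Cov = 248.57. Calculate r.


r = cov(X,Y) / (SD_X * SD_Y)
r = 248.57 / (15.85 * 15.9)
r = 248.57 / 252.015
r = 0.9863

0.9863


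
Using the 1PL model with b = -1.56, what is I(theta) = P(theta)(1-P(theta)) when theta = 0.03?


P = 1/(1+exp(-(0.03--1.56))) = 0.8306
I = P*(1-P) = 0.8306 * 0.1694
I = 0.1407

0.1407


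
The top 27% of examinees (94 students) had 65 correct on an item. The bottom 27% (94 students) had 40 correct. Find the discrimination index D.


p_upper = 65/94 = 0.6915
p_lower = 40/94 = 0.4255
D = 0.6915 - 0.4255 = 0.266

0.266


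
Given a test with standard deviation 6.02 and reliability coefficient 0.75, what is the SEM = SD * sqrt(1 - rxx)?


SEM = SD * sqrt(1 - rxx)
SEM = 6.02 * sqrt(1 - 0.75)
SEM = 6.02 * sqrt(0.25) = 6.02 * 0.5
SEM = 3.01

3.01


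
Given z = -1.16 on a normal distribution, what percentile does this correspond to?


CDF(z) = 0.5 * (1 + erf(z/sqrt(2)))
erf(-0.8202) = -0.754
CDF = 0.123
Percentile rank = 0.123 * 100 = 12.3

12.3


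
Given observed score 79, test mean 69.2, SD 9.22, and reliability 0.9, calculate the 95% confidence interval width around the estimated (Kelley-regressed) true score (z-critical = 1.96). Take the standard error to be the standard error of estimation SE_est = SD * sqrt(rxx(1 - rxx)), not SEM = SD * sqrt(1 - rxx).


True score estimate = 0.9*79 + 0.1*69.2 = 78.02
SE_est = SD * sqrt(rxx * (1 - rxx)) = 9.22 * sqrt(0.9 * 0.1) = 9.22 * sqrt(0.09) = 2.766
CI = T_est +/- z * SE_est, so width = 2 * z * SE_est = 2 * 1.96 * 2.766
Width = 10.8427

10.8427


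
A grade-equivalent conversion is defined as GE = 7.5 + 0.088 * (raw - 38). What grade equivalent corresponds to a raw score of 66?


raw - median = 66 - 38 = 28
slope * diff = 0.088 * 28 = 2.464
GE = 7.5 + 2.464
GE = 9.964

9.964


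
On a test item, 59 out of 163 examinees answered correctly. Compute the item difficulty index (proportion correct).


Item difficulty p = number correct / total examinees
p = 59 / 163
p = 0.362

0.362


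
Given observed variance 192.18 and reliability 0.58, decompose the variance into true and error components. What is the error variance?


var_true = rxx * var_obs = 0.58 * 192.18 = 111.4644
var_error = var_obs - var_true
var_error = 192.18 - 111.4644
var_error = 80.7156

80.7156


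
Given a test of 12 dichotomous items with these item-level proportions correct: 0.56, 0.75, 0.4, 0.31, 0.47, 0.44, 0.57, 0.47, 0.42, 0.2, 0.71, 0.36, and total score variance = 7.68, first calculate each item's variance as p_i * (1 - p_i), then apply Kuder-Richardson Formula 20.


For each item, compute p_i * q_i:
  Item 1: 0.56 * 0.44 = 0.2464
  Item 2: 0.75 * 0.25 = 0.1875
  Item 3: 0.4 * 0.6 = 0.24
  Item 4: 0.31 * 0.69 = 0.2139
  Item 5: 0.47 * 0.53 = 0.2491
  Item 6: 0.44 * 0.56 = 0.2464
  Item 7: 0.57 * 0.43 = 0.2451
  Item 8: 0.47 * 0.53 = 0.2491
  Item 9: 0.42 * 0.58 = 0.2436
  Item 10: 0.2 * 0.8 = 0.16
  Item 11: 0.71 * 0.29 = 0.2059
  Item 12: 0.36 * 0.64 = 0.2304
Sum(p_i * q_i) = 0.2464 + 0.1875 + 0.24 + 0.2139 + 0.2491 + 0.2464 + 0.2451 + 0.2491 + 0.2436 + 0.16 + 0.2059 + 0.2304 = 2.7174
KR-20 = (k/(k-1)) * (1 - Sum(p_i*q_i) / Var_total)
= (12/11) * (1 - 2.7174/7.68)
= 1.0909 * 0.6462
KR-20 = 0.7049

0.7049


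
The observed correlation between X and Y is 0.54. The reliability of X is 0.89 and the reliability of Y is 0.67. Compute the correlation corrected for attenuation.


r_corrected = rxy / sqrt(rxx * ryy)
= 0.54 / sqrt(0.89 * 0.67)
= 0.54 / sqrt(0.5963)
= 0.54 / 0.772205
r_corrected = 0.6993

0.6993


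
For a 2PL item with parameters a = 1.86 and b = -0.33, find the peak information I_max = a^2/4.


For 2PL, max info at theta = b = -0.33
I_max = a^2 / 4 = 1.86^2 / 4
= 3.4596 / 4
I_max = 0.8649

0.8649


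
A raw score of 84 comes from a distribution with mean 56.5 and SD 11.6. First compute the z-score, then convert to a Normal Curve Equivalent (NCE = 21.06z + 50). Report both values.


z = (X - mean) / SD = (84 - 56.5) / 11.6
z = 27.5 / 11.6
z = 2.3707
NCE = NCE = 21.06z + 50
Carry z at full precision (z = 27.5 / 11.6) into the conversion:
NCE = 21.06 * (27.5 / 11.6) + 50 = 579.15 / 11.6 + 50
NCE = 49.9267 + 50
NCE = 99.9267

99.9267


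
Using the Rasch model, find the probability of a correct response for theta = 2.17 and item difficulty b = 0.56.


theta - b = 2.17 - 0.56 = 1.61
exp(-(theta - b)) = exp(-1.61) = 0.1999
P = 1 / (1 + 0.1999)
P = 0.8334

0.8334


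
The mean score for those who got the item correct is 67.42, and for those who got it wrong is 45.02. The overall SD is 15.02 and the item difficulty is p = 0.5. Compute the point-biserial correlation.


q = 1 - p = 0.5
rpb = ((M1 - M0) / SD) * sqrt(p * q)
rpb = ((67.42 - 45.02) / 15.02) * sqrt(0.5 * 0.5)
rpb = 0.7457

0.7457


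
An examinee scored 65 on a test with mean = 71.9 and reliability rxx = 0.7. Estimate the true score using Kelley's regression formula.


T_est = rxx * X + (1 - rxx) * mean
T_est = 0.7 * 65 + 0.3 * 71.9
T_est = 45.5 + 21.57
T_est = 67.07

67.07


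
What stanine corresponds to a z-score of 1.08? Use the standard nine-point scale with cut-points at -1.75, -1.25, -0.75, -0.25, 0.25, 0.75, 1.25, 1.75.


Stanine boundaries: [-1.75, -1.25, -0.75, -0.25, 0.25, 0.75, 1.25, 1.75]
z = 1.08
Check each boundary:
  z >= -1.75 -> could be stanine 2
  z >= -1.25 -> could be stanine 3
  z >= -0.75 -> could be stanine 4
  z >= -0.25 -> could be stanine 5
  z >= 0.25 -> could be stanine 6
  z >= 0.75 -> could be stanine 7
  z < 1.25
  z < 1.75
Highest qualifying boundary gives stanine = 7

7


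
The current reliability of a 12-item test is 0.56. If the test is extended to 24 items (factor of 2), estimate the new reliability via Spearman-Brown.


r_new = (n * rxx) / (1 + (n-1) * rxx)
r_new = (2 * 0.56) / (1 + 1 * 0.56)
r_new = 1.12 / 1.56
r_new = 0.7179

0.7179


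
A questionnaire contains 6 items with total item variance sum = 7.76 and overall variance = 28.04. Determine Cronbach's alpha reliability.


alpha = (k/(k-1)) * (1 - sum(si^2)/s_total^2)
= (6/5) * (1 - 7.76/28.04)
alpha = 0.8679

0.8679


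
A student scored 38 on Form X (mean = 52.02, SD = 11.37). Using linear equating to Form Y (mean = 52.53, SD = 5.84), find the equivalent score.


slope = SD_Y / SD_X = 5.84 / 11.37 ~ 0.5136
intercept = mean_Y - slope * mean_X = 52.53 - (5.84 / 11.37) * 52.02 ~ 25.8108
Y = slope * X + intercept. To avoid rounding drift from the rounded slope/intercept, evaluate the equivalent form Y = mean_Y + SD_Y * (X - mean_X) / SD_X at full precision:
Y = 52.53 + 5.84 * (38 - 52.02) / 11.37
Y = 52.53 - 5.84 * 14.02 / 11.37
Y = 52.53 - 81.8768 / 11.37
Y = 52.53 - 7.2011
Y = 45.3289

45.3289


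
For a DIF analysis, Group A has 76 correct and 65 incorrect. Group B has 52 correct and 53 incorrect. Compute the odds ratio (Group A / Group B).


Odds_A = 76/65 = 1.1692
Odds_B = 52/53 = 0.9811
OR = Odds_A / Odds_B = 1.1692 / 0.9811
Exactly, OR = (76 * 53) / (65 * 52) = 4028 / 3380
OR = 1.1917

1.1917


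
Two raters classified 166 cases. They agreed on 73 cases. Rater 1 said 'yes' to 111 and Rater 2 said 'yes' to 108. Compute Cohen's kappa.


P_o = 73/166 = 0.439759
P_e = (111*108 + 55*58) / 27556 = 0.550806
kappa = (P_o - P_e) / (1 - P_e)
kappa = (0.439759 - 0.550806) / (1 - 0.550806)
kappa = -0.2472

-0.2472


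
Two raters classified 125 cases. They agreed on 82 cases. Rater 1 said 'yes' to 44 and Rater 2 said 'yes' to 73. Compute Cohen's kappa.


P_o = 82/125 = 0.656
P_e = (44*73 + 81*52) / 15625 = 0.475136
kappa = (P_o - P_e) / (1 - P_e)
kappa = (0.656 - 0.475136) / (1 - 0.475136)
kappa = 0.3446

0.3446


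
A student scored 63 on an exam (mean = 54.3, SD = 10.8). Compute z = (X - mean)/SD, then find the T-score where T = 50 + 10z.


z = (X - mean) / SD = (63 - 54.3) / 10.8
z = 8.7 / 10.8
z = 0.8056
T-score = T = 50 + 10z
Carry z at full precision (z = 8.7 / 10.8) into the conversion:
T-score = 50 + 10 * (8.7 / 10.8) = 50 + 87 / 10.8
T-score = 50 + 8.0556
T-score = 58.0556

58.0556


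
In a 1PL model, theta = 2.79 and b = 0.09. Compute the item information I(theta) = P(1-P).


P = 1/(1+exp(-(2.79-0.09))) = 0.937
I = P*(1-P) = 0.937 * 0.063
I = 0.059

0.059


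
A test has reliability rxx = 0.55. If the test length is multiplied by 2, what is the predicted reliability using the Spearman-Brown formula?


r_new = (n * rxx) / (1 + (n-1) * rxx)
r_new = (2 * 0.55) / (1 + 1 * 0.55)
r_new = 1.1 / 1.55
r_new = 0.7097

0.7097


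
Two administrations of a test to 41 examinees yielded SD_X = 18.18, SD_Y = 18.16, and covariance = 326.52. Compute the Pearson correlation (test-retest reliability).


r = cov(X,Y) / (SD_X * SD_Y)
r = 326.52 / (18.18 * 18.16)
r = 326.52 / 330.1488
r = 0.989

0.989


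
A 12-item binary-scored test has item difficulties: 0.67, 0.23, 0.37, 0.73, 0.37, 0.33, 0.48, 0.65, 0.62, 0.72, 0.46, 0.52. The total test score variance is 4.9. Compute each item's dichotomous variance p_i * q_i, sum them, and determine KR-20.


For each item, compute p_i * q_i:
  Item 1: 0.67 * 0.33 = 0.2211
  Item 2: 0.23 * 0.77 = 0.1771
  Item 3: 0.37 * 0.63 = 0.2331
  Item 4: 0.73 * 0.27 = 0.1971
  Item 5: 0.37 * 0.63 = 0.2331
  Item 6: 0.33 * 0.67 = 0.2211
  Item 7: 0.48 * 0.52 = 0.2496
  Item 8: 0.65 * 0.35 = 0.2275
  Item 9: 0.62 * 0.38 = 0.2356
  Item 10: 0.72 * 0.28 = 0.2016
  Item 11: 0.46 * 0.54 = 0.2484
  Item 12: 0.52 * 0.48 = 0.2496
Sum(p_i * q_i) = 0.2211 + 0.1771 + 0.2331 + 0.1971 + 0.2331 + 0.2211 + 0.2496 + 0.2275 + 0.2356 + 0.2016 + 0.2484 + 0.2496 = 2.6949
KR-20 = (k/(k-1)) * (1 - Sum(p_i*q_i) / Var_total)
= (12/11) * (1 - 2.6949/4.9)
= 1.0909 * 0.45
KR-20 = 0.4909

0.4909


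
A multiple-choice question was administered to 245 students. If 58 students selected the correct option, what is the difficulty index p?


Item difficulty p = number correct / total examinees
p = 58 / 245
p = 0.2367

0.2367


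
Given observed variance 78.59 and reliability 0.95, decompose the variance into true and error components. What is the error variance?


var_true = rxx * var_obs = 0.95 * 78.59 = 74.6605
var_error = var_obs - var_true
var_error = 78.59 - 74.6605
var_error = 3.9295

3.9295


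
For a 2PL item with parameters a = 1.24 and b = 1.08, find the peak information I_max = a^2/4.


For 2PL, max info at theta = b = 1.08
I_max = a^2 / 4 = 1.24^2 / 4
= 1.5376 / 4
I_max = 0.3844

0.3844


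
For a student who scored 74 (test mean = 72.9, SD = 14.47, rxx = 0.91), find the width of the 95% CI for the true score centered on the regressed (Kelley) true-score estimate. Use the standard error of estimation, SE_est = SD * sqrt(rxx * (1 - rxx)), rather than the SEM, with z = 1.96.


True score estimate = 0.91*74 + 0.09*72.9 = 73.901
SE_est = SD * sqrt(rxx * (1 - rxx)) = 14.47 * sqrt(0.91 * 0.09) = 14.47 * sqrt(0.0819) = 4.14105
CI = T_est +/- z * SE_est, so width = 2 * z * SE_est = 2 * 1.96 * 4.14105
Width = 16.2329

16.2329


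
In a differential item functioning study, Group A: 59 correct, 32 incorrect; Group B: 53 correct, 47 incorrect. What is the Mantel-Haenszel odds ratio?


Odds_A = 59/32 = 1.8438
Odds_B = 53/47 = 1.1277
OR = Odds_A / Odds_B = 1.8438 / 1.1277
Exactly, OR = (59 * 47) / (32 * 53) = 2773 / 1696
OR = 1.635

1.635


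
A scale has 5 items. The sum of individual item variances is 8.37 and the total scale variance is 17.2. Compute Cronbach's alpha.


alpha = (k/(k-1)) * (1 - sum(si^2)/s_total^2)
= (5/4) * (1 - 8.37/17.2)
alpha = 0.6417

0.6417


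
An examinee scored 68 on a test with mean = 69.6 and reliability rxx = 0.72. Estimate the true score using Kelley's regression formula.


T_est = rxx * X + (1 - rxx) * mean
T_est = 0.72 * 68 + 0.28 * 69.6
T_est = 48.96 + 19.488
T_est = 68.448

68.448


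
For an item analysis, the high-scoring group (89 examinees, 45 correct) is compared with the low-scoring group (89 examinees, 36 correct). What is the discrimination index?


p_upper = 45/89 = 0.5056
p_lower = 36/89 = 0.4045
D = 0.5056 - 0.4045 = 0.1011

0.1011


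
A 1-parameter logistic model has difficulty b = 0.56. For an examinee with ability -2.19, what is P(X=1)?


theta - b = -2.19 - 0.56 = -2.75
exp(-(theta - b)) = exp(2.75) = 15.6426
P = 1 / (1 + 15.6426)
P = 0.0601

0.0601


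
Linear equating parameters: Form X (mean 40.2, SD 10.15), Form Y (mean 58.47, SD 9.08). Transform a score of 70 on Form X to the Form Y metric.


slope = SD_Y / SD_X = 9.08 / 10.15 ~ 0.8946
intercept = mean_Y - slope * mean_X = 58.47 - (9.08 / 10.15) * 40.2 ~ 22.5078
Y = slope * X + intercept. To avoid rounding drift from the rounded slope/intercept, evaluate the equivalent form Y = mean_Y + SD_Y * (X - mean_X) / SD_X at full precision:
Y = 58.47 + 9.08 * (70 - 40.2) / 10.15
Y = 58.47 + 9.08 * 29.8 / 10.15
Y = 58.47 + 270.584 / 10.15
Y = 58.47 + 26.6585
Y = 85.1285

85.1285


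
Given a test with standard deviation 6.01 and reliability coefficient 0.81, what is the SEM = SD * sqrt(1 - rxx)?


SEM = SD * sqrt(1 - rxx)
SEM = 6.01 * sqrt(1 - 0.81)
SEM = 6.01 * sqrt(0.19) = 6.01 * 0.43589
SEM = 2.6197

2.6197


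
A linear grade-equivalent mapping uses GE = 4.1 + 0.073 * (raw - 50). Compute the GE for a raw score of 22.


raw - median = 22 - 50 = -28
slope * diff = 0.073 * -28 = -2.044
GE = 4.1 + -2.044
GE = 2.056

2.056


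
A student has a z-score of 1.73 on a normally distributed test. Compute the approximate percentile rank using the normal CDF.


CDF(z) = 0.5 * (1 + erf(z/sqrt(2)))
erf(1.2233) = 0.9164
CDF = 0.9582
Percentile rank = 0.9582 * 100 = 95.82

95.82


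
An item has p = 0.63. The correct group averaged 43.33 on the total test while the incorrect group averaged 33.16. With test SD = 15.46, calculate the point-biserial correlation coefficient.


q = 1 - p = 0.37
rpb = ((M1 - M0) / SD) * sqrt(p * q)
rpb = ((43.33 - 33.16) / 15.46) * sqrt(0.63 * 0.37)
rpb = 0.3176

0.3176


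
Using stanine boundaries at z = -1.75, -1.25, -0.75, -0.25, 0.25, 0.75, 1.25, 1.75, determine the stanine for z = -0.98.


Stanine boundaries: [-1.75, -1.25, -0.75, -0.25, 0.25, 0.75, 1.25, 1.75]
z = -0.98
Check each boundary:
  z >= -1.75 -> could be stanine 2
  z >= -1.25 -> could be stanine 3
  z < -0.75
  z < -0.25
  z < 0.25
  z < 0.75
  z < 1.25
  z < 1.75
Highest qualifying boundary gives stanine = 3

3


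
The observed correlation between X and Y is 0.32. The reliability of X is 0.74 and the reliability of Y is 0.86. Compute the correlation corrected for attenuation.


r_corrected = rxy / sqrt(rxx * ryy)
= 0.32 / sqrt(0.74 * 0.86)
= 0.32 / sqrt(0.6364)
= 0.32 / 0.797747
r_corrected = 0.4011

0.4011


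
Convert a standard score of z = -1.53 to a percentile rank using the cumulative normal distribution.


CDF(z) = 0.5 * (1 + erf(z/sqrt(2)))
erf(-1.0819) = -0.874
CDF = 0.063
Percentile rank = 0.063 * 100 = 6.3

6.3


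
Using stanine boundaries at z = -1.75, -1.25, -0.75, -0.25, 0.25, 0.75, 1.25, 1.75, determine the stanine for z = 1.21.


Stanine boundaries: [-1.75, -1.25, -0.75, -0.25, 0.25, 0.75, 1.25, 1.75]
z = 1.21
Check each boundary:
  z >= -1.75 -> could be stanine 2
  z >= -1.25 -> could be stanine 3
  z >= -0.75 -> could be stanine 4
  z >= -0.25 -> could be stanine 5
  z >= 0.25 -> could be stanine 6
  z >= 0.75 -> could be stanine 7
  z < 1.25
  z < 1.75
Highest qualifying boundary gives stanine = 7

7


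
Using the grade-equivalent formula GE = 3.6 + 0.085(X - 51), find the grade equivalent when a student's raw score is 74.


raw - median = 74 - 51 = 23
slope * diff = 0.085 * 23 = 1.955
GE = 3.6 + 1.955
GE = 5.555

5.555


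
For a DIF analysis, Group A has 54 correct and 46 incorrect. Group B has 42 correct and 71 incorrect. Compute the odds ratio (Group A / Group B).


Odds_A = 54/46 = 1.1739
Odds_B = 42/71 = 0.5915
OR = Odds_A / Odds_B = 1.1739 / 0.5915
Exactly, OR = (54 * 71) / (46 * 42) = 3834 / 1932
OR = 1.9845

1.9845


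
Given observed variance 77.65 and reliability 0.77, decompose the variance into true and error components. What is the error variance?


var_true = rxx * var_obs = 0.77 * 77.65 = 59.7905
var_error = var_obs - var_true
var_error = 77.65 - 59.7905
var_error = 17.8595

17.8595


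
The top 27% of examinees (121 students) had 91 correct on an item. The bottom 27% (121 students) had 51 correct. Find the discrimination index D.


p_upper = 91/121 = 0.7521
p_lower = 51/121 = 0.4215
D = 0.7521 - 0.4215 = 0.3306

0.3306


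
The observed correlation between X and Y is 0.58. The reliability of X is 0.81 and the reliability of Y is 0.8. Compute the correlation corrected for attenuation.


r_corrected = rxy / sqrt(rxx * ryy)
= 0.58 / sqrt(0.81 * 0.8)
= 0.58 / sqrt(0.648)
= 0.58 / 0.804984
r_corrected = 0.7205

0.7205


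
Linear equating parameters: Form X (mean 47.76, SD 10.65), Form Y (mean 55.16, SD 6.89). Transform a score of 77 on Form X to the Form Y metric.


slope = SD_Y / SD_X = 6.89 / 10.65 ~ 0.6469
intercept = mean_Y - slope * mean_X = 55.16 - (6.89 / 10.65) * 47.76 ~ 24.2617
Y = slope * X + intercept. To avoid rounding drift from the rounded slope/intercept, evaluate the equivalent form Y = mean_Y + SD_Y * (X - mean_X) / SD_X at full precision:
Y = 55.16 + 6.89 * (77 - 47.76) / 10.65
Y = 55.16 + 6.89 * 29.24 / 10.65
Y = 55.16 + 201.4636 / 10.65
Y = 55.16 + 18.9168
Y = 74.0768

74.0768
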